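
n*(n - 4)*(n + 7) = n^3 + 3*n^2 - 28*n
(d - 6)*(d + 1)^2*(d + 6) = d^4 + 2*d^3 - 35*d^2 - 72*d - 36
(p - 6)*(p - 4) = p^2 - 10*p + 24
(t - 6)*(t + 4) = t^2 - 2*t - 24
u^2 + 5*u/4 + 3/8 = (u + 1/2)*(u + 3/4)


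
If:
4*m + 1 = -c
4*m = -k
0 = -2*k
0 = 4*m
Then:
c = -1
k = 0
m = 0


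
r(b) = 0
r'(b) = 0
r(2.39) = 0.00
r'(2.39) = 0.00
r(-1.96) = 0.00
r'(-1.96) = 0.00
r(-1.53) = 0.00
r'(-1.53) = 0.00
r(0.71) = 0.00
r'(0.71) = 0.00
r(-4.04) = 0.00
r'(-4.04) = 0.00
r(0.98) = 0.00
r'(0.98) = 0.00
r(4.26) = 0.00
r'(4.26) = 0.00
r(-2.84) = 0.00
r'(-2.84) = 0.00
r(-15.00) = 0.00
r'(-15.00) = 0.00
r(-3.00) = 0.00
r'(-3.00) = 0.00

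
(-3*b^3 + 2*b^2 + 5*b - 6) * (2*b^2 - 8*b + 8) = -6*b^5 + 28*b^4 - 30*b^3 - 36*b^2 + 88*b - 48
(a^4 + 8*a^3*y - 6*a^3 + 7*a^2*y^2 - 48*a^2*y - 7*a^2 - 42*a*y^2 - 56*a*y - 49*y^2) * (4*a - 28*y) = 4*a^5 + 4*a^4*y - 24*a^4 - 196*a^3*y^2 - 24*a^3*y - 28*a^3 - 196*a^2*y^3 + 1176*a^2*y^2 - 28*a^2*y + 1176*a*y^3 + 1372*a*y^2 + 1372*y^3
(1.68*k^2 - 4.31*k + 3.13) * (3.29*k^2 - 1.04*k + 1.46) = 5.5272*k^4 - 15.9271*k^3 + 17.2329*k^2 - 9.5478*k + 4.5698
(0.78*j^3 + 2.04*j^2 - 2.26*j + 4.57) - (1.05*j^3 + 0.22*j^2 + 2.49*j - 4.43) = -0.27*j^3 + 1.82*j^2 - 4.75*j + 9.0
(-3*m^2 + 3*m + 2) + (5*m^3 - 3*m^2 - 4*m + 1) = 5*m^3 - 6*m^2 - m + 3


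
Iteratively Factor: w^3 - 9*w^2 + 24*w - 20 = (w - 2)*(w^2 - 7*w + 10) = (w - 2)^2*(w - 5)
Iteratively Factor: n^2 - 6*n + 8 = (n - 2)*(n - 4)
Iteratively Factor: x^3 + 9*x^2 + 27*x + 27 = (x + 3)*(x^2 + 6*x + 9) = (x + 3)^2*(x + 3)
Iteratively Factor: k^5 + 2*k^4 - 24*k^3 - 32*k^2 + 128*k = (k - 2)*(k^4 + 4*k^3 - 16*k^2 - 64*k) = (k - 2)*(k + 4)*(k^3 - 16*k) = (k - 2)*(k + 4)^2*(k^2 - 4*k) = (k - 4)*(k - 2)*(k + 4)^2*(k)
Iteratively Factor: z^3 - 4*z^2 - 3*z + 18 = (z - 3)*(z^2 - z - 6) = (z - 3)*(z + 2)*(z - 3)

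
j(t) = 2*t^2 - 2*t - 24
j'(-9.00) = -38.00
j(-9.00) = 156.00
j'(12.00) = 46.00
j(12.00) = 240.00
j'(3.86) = 13.44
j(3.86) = -1.92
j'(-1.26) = -7.04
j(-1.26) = -18.30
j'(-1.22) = -6.88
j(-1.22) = -18.58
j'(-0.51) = -4.04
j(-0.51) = -22.46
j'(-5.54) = -24.16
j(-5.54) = 48.46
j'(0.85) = 1.40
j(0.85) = -24.26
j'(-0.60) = -4.40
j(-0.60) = -22.08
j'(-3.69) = -16.76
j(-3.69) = 10.61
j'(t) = 4*t - 2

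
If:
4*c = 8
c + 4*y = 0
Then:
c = 2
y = -1/2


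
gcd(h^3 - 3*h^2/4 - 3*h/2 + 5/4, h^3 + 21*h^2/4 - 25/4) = h^2 + h/4 - 5/4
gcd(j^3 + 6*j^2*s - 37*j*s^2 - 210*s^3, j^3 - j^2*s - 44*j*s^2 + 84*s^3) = -j^2 - j*s + 42*s^2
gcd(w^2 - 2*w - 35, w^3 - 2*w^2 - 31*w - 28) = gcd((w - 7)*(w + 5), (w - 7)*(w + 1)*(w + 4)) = w - 7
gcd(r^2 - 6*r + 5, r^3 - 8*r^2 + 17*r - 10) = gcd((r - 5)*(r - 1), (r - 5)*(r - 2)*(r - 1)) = r^2 - 6*r + 5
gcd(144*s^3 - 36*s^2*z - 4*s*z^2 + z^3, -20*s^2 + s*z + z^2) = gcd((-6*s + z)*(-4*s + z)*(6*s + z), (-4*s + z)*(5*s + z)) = -4*s + z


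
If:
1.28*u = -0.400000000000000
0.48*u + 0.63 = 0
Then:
No Solution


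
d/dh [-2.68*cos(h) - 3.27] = 2.68*sin(h)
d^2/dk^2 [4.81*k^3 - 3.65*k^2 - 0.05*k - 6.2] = 28.86*k - 7.3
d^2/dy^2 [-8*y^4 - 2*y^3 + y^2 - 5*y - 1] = -96*y^2 - 12*y + 2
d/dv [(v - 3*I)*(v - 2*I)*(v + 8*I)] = 3*v^2 + 6*I*v + 34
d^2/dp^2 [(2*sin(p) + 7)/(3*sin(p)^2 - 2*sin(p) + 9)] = 2*(-9*sin(p)^5 - 132*sin(p)^4 + 243*sin(p)^3 + 535*sin(p)^2 - 432*sin(p) - 125)/(3*sin(p)^2 - 2*sin(p) + 9)^3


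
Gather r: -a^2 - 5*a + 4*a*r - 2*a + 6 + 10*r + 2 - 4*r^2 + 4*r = -a^2 - 7*a - 4*r^2 + r*(4*a + 14) + 8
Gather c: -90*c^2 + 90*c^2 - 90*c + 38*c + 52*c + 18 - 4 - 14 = 0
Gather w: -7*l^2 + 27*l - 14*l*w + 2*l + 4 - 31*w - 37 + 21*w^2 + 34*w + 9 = -7*l^2 + 29*l + 21*w^2 + w*(3 - 14*l) - 24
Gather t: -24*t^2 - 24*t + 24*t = -24*t^2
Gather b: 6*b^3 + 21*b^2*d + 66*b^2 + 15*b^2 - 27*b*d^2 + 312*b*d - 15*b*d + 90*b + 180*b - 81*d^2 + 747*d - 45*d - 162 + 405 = 6*b^3 + b^2*(21*d + 81) + b*(-27*d^2 + 297*d + 270) - 81*d^2 + 702*d + 243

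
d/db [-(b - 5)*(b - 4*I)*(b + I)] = -3*b^2 + b*(10 + 6*I) - 4 - 15*I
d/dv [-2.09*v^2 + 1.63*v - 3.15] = 1.63 - 4.18*v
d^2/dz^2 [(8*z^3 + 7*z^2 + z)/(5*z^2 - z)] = 136/(125*z^3 - 75*z^2 + 15*z - 1)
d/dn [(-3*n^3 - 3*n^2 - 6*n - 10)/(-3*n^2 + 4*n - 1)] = (9*n^4 - 24*n^3 - 21*n^2 - 54*n + 46)/(9*n^4 - 24*n^3 + 22*n^2 - 8*n + 1)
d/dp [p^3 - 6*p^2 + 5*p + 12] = 3*p^2 - 12*p + 5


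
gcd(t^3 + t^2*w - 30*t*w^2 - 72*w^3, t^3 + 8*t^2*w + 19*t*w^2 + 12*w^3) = t^2 + 7*t*w + 12*w^2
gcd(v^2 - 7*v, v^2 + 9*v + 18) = 1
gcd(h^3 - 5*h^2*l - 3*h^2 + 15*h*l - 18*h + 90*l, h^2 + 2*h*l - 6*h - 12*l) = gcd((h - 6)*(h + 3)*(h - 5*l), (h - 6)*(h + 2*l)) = h - 6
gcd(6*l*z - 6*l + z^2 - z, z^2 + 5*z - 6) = z - 1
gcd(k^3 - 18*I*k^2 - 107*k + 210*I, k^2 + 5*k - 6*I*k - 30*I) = k - 6*I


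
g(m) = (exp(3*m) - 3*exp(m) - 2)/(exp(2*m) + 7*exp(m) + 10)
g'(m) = (-2*exp(2*m) - 7*exp(m))*(exp(3*m) - 3*exp(m) - 2)/(exp(2*m) + 7*exp(m) + 10)^2 + (3*exp(3*m) - 3*exp(m))/(exp(2*m) + 7*exp(m) + 10) = (exp(4*m) + 14*exp(3*m) + 33*exp(2*m) + 4*exp(m) - 16)*exp(m)/(exp(4*m) + 14*exp(3*m) + 69*exp(2*m) + 140*exp(m) + 100)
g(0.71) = 0.01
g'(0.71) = 0.67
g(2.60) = 8.40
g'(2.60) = 12.06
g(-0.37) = -0.24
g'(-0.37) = 0.02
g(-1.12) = -0.24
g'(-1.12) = -0.02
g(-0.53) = -0.25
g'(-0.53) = 0.00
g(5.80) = 323.41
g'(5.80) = 330.19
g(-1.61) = -0.23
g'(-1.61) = -0.02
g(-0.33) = -0.24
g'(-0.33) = 0.03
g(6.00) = 396.52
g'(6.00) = 403.34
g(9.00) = 8096.09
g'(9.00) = 8103.08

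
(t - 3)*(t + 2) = t^2 - t - 6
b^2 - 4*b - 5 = (b - 5)*(b + 1)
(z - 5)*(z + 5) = z^2 - 25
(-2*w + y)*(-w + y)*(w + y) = 2*w^3 - w^2*y - 2*w*y^2 + y^3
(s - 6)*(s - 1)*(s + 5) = s^3 - 2*s^2 - 29*s + 30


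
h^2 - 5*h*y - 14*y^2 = (h - 7*y)*(h + 2*y)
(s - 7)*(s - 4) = s^2 - 11*s + 28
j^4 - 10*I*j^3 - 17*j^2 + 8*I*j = j*(j - 8*I)*(j - I)^2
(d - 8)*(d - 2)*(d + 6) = d^3 - 4*d^2 - 44*d + 96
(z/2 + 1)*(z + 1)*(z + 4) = z^3/2 + 7*z^2/2 + 7*z + 4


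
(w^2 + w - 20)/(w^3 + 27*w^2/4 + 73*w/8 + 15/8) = 8*(w - 4)/(8*w^2 + 14*w + 3)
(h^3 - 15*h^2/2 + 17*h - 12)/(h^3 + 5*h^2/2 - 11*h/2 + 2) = (2*h^3 - 15*h^2 + 34*h - 24)/(2*h^3 + 5*h^2 - 11*h + 4)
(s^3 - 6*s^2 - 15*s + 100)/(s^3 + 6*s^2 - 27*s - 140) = (s - 5)/(s + 7)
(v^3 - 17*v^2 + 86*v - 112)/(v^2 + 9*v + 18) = (v^3 - 17*v^2 + 86*v - 112)/(v^2 + 9*v + 18)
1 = 1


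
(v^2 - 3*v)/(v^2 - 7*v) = (v - 3)/(v - 7)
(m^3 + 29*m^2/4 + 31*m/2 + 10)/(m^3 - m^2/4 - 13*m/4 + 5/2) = (4*m^2 + 21*m + 20)/(4*m^2 - 9*m + 5)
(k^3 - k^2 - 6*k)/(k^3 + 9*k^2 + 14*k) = (k - 3)/(k + 7)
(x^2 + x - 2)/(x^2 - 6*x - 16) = (x - 1)/(x - 8)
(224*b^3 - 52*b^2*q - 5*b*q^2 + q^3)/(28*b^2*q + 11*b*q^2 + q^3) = (32*b^2 - 12*b*q + q^2)/(q*(4*b + q))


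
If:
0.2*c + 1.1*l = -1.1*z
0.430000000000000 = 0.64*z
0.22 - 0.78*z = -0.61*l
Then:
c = -6.44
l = 0.50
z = 0.67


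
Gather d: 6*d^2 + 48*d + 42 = 6*d^2 + 48*d + 42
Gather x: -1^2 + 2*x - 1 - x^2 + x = -x^2 + 3*x - 2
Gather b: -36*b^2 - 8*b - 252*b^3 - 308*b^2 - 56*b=-252*b^3 - 344*b^2 - 64*b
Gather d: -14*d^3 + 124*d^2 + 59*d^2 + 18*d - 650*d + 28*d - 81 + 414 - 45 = -14*d^3 + 183*d^2 - 604*d + 288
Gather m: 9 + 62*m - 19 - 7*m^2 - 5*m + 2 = -7*m^2 + 57*m - 8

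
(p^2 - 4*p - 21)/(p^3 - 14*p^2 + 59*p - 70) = (p + 3)/(p^2 - 7*p + 10)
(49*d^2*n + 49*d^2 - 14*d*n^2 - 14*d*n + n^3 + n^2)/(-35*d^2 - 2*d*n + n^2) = (-7*d*n - 7*d + n^2 + n)/(5*d + n)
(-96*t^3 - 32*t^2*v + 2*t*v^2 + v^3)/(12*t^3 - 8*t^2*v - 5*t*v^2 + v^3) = (-16*t^2 - 8*t*v - v^2)/(2*t^2 - t*v - v^2)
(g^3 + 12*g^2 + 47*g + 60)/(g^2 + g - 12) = (g^2 + 8*g + 15)/(g - 3)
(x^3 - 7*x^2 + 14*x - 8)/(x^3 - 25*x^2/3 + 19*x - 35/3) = 3*(x^2 - 6*x + 8)/(3*x^2 - 22*x + 35)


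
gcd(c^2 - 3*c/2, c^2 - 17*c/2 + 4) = 1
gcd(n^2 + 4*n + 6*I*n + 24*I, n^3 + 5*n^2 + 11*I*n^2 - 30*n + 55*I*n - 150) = n + 6*I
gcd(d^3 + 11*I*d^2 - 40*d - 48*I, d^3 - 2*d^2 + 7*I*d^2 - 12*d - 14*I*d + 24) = d^2 + 7*I*d - 12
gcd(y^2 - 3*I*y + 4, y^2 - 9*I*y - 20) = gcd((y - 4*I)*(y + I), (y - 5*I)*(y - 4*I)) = y - 4*I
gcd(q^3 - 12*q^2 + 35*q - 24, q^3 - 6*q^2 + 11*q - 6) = q^2 - 4*q + 3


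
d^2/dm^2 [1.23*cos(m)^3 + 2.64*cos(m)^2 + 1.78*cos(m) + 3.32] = -2.7025*cos(m) - 5.28*cos(2*m) - 2.7675*cos(3*m)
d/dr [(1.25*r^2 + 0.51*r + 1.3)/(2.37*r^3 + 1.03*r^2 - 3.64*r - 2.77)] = (-2.9625*r^4 - 2.4174*r^3 - 14.3183*r^2 - 9.603*r + 3.3193)/(5.6169*r^6 + 4.8822*r^5 - 16.1927*r^4 - 20.6282*r^3 + 7.5434*r^2 + 20.1656*r + 7.6729)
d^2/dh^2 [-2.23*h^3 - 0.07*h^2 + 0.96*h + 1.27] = -13.38*h - 0.14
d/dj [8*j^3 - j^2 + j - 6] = 24*j^2 - 2*j + 1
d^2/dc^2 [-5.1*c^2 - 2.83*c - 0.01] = -10.2000000000000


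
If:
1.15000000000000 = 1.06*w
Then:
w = 1.08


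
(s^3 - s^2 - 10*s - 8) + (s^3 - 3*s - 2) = 2*s^3 - s^2 - 13*s - 10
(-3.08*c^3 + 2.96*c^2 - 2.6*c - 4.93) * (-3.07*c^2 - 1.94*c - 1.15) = 9.4556*c^5 - 3.112*c^4 + 5.7816*c^3 + 16.7751*c^2 + 12.5542*c + 5.6695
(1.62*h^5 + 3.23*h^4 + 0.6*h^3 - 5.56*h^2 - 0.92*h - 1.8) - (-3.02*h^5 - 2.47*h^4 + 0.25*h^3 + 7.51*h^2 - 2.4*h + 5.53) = 4.64*h^5 + 5.7*h^4 + 0.35*h^3 - 13.07*h^2 + 1.48*h - 7.33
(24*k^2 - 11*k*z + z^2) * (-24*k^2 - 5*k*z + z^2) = -576*k^4 + 144*k^3*z + 55*k^2*z^2 - 16*k*z^3 + z^4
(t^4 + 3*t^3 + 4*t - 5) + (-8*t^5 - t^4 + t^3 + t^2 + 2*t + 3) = -8*t^5 + 4*t^3 + t^2 + 6*t - 2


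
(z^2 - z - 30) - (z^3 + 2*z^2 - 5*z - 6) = -z^3 - z^2 + 4*z - 24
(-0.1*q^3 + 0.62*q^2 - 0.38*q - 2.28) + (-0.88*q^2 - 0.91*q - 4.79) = -0.1*q^3 - 0.26*q^2 - 1.29*q - 7.07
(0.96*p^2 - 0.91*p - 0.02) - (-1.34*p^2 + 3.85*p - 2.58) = 2.3*p^2 - 4.76*p + 2.56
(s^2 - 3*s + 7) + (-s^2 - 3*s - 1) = 6 - 6*s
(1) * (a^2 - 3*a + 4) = a^2 - 3*a + 4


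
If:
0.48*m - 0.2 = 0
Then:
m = 0.42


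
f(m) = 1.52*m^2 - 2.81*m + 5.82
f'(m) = 3.04*m - 2.81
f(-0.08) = 6.05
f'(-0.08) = -3.05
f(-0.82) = 9.15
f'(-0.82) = -5.30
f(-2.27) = 20.03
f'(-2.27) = -9.71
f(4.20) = 20.83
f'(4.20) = 9.96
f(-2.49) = 22.24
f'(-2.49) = -10.38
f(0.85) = 4.53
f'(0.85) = -0.23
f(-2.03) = 17.79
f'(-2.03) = -8.98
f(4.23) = 21.13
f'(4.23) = 10.05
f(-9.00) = 154.23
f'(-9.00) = -30.17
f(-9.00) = 154.23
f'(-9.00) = -30.17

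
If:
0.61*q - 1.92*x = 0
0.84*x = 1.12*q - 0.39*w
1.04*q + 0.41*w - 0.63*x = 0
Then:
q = 0.00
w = 0.00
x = 0.00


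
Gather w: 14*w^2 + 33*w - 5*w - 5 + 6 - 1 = 14*w^2 + 28*w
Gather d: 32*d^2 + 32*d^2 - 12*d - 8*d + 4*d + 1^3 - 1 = 64*d^2 - 16*d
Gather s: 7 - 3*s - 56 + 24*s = 21*s - 49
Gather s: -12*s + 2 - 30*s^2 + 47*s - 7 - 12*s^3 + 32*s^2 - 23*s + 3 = -12*s^3 + 2*s^2 + 12*s - 2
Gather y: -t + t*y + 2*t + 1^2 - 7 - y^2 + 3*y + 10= t - y^2 + y*(t + 3) + 4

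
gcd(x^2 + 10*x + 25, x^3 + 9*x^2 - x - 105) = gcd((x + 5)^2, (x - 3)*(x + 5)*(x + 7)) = x + 5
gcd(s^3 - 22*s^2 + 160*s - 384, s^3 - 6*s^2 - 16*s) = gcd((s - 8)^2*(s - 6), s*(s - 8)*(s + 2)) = s - 8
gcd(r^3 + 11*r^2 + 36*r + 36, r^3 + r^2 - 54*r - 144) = r^2 + 9*r + 18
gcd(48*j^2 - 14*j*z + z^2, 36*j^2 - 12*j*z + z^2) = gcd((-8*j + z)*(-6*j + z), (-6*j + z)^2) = -6*j + z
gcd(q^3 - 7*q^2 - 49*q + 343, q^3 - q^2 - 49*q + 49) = q^2 - 49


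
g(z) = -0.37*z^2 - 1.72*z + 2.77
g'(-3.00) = 0.50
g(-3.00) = 4.60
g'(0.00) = -1.72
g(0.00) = 2.77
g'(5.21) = -5.58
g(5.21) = -16.23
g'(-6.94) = 3.42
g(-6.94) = -3.11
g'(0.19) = -1.86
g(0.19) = 2.43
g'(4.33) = -4.92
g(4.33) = -11.61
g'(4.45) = -5.01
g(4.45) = -12.21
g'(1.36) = -2.73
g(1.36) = -0.25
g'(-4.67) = 1.74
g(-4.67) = 2.73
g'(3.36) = -4.21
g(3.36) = -7.19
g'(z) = -0.74*z - 1.72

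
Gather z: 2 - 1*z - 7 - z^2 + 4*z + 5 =-z^2 + 3*z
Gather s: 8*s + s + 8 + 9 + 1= 9*s + 18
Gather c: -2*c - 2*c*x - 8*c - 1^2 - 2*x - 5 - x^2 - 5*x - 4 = c*(-2*x - 10) - x^2 - 7*x - 10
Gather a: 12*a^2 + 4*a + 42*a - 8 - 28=12*a^2 + 46*a - 36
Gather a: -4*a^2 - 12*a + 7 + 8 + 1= -4*a^2 - 12*a + 16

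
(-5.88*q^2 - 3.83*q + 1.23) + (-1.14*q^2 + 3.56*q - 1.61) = -7.02*q^2 - 0.27*q - 0.38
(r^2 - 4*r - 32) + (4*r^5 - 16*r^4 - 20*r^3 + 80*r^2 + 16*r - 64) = 4*r^5 - 16*r^4 - 20*r^3 + 81*r^2 + 12*r - 96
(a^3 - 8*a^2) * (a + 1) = a^4 - 7*a^3 - 8*a^2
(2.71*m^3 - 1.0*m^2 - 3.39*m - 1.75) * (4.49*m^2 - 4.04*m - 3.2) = 12.1679*m^5 - 15.4384*m^4 - 19.8531*m^3 + 9.0381*m^2 + 17.918*m + 5.6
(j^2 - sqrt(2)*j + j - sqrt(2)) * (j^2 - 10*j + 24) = j^4 - 9*j^3 - sqrt(2)*j^3 + 9*sqrt(2)*j^2 + 14*j^2 - 14*sqrt(2)*j + 24*j - 24*sqrt(2)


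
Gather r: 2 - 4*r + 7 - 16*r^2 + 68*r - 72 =-16*r^2 + 64*r - 63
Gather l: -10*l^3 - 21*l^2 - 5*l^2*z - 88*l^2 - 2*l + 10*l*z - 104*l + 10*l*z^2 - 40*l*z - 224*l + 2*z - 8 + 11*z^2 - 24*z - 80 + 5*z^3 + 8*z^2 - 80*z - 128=-10*l^3 + l^2*(-5*z - 109) + l*(10*z^2 - 30*z - 330) + 5*z^3 + 19*z^2 - 102*z - 216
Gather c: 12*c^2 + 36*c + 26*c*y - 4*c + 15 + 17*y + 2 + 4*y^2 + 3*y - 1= 12*c^2 + c*(26*y + 32) + 4*y^2 + 20*y + 16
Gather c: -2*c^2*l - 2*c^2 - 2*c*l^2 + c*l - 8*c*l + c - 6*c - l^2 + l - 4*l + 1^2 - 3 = c^2*(-2*l - 2) + c*(-2*l^2 - 7*l - 5) - l^2 - 3*l - 2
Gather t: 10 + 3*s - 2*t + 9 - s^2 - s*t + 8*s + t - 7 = -s^2 + 11*s + t*(-s - 1) + 12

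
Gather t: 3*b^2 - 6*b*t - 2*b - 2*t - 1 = 3*b^2 - 2*b + t*(-6*b - 2) - 1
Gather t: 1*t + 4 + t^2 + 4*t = t^2 + 5*t + 4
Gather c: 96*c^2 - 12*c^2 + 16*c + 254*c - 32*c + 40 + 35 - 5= 84*c^2 + 238*c + 70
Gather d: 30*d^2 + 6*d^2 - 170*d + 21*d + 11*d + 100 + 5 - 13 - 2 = 36*d^2 - 138*d + 90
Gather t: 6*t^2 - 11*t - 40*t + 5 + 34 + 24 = 6*t^2 - 51*t + 63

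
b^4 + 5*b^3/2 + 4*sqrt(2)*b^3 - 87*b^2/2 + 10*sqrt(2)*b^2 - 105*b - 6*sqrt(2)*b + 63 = (b - 1/2)*(b + 3)*(b - 3*sqrt(2))*(b + 7*sqrt(2))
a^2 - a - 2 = (a - 2)*(a + 1)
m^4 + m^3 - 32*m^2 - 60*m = m*(m - 6)*(m + 2)*(m + 5)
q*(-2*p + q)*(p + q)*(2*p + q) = -4*p^3*q - 4*p^2*q^2 + p*q^3 + q^4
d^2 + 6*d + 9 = (d + 3)^2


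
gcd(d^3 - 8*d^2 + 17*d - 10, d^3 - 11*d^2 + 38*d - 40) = d^2 - 7*d + 10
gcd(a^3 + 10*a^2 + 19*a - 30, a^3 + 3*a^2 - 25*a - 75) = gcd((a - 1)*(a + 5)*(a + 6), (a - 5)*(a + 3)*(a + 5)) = a + 5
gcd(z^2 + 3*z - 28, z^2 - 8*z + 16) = z - 4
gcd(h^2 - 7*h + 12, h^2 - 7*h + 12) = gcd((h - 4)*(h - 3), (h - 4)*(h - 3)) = h^2 - 7*h + 12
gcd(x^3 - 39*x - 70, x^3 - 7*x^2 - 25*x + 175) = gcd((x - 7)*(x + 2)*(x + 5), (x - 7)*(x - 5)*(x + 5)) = x^2 - 2*x - 35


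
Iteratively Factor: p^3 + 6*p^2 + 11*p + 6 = (p + 1)*(p^2 + 5*p + 6) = (p + 1)*(p + 3)*(p + 2)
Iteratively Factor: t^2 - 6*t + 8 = (t - 4)*(t - 2)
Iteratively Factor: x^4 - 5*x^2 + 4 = (x + 1)*(x^3 - x^2 - 4*x + 4) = (x - 2)*(x + 1)*(x^2 + x - 2) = (x - 2)*(x - 1)*(x + 1)*(x + 2)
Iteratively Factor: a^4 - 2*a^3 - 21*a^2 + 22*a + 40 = (a - 5)*(a^3 + 3*a^2 - 6*a - 8) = (a - 5)*(a - 2)*(a^2 + 5*a + 4) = (a - 5)*(a - 2)*(a + 1)*(a + 4)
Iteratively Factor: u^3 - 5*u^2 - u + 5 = (u - 5)*(u^2 - 1) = (u - 5)*(u - 1)*(u + 1)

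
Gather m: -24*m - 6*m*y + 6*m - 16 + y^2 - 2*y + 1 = m*(-6*y - 18) + y^2 - 2*y - 15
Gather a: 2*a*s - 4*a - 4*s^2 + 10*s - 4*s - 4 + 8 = a*(2*s - 4) - 4*s^2 + 6*s + 4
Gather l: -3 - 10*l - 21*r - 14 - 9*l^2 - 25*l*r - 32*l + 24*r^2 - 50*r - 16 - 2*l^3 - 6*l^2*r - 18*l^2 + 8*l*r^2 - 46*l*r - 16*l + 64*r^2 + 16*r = -2*l^3 + l^2*(-6*r - 27) + l*(8*r^2 - 71*r - 58) + 88*r^2 - 55*r - 33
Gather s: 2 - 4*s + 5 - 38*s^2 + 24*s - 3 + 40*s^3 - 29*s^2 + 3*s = 40*s^3 - 67*s^2 + 23*s + 4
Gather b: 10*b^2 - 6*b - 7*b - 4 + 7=10*b^2 - 13*b + 3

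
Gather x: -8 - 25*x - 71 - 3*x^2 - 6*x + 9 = -3*x^2 - 31*x - 70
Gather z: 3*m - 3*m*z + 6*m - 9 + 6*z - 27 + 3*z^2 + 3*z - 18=9*m + 3*z^2 + z*(9 - 3*m) - 54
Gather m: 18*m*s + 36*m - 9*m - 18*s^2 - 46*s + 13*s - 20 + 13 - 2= m*(18*s + 27) - 18*s^2 - 33*s - 9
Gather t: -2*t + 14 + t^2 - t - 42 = t^2 - 3*t - 28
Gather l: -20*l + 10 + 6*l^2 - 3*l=6*l^2 - 23*l + 10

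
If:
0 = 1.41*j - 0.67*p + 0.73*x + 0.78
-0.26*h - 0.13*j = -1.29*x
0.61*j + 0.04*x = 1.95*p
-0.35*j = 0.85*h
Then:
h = 0.26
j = -0.64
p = -0.20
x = -0.01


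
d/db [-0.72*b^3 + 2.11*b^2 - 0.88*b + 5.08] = -2.16*b^2 + 4.22*b - 0.88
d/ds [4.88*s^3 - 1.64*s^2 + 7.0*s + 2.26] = 14.64*s^2 - 3.28*s + 7.0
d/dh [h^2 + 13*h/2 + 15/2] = 2*h + 13/2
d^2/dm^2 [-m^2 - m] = -2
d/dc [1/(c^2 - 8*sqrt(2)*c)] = 2*(-c + 4*sqrt(2))/(c^2*(c - 8*sqrt(2))^2)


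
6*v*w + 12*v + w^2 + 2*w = (6*v + w)*(w + 2)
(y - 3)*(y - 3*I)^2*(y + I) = y^4 - 3*y^3 - 5*I*y^3 - 3*y^2 + 15*I*y^2 + 9*y - 9*I*y + 27*I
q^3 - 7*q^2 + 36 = (q - 6)*(q - 3)*(q + 2)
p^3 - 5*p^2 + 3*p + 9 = (p - 3)^2*(p + 1)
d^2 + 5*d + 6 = (d + 2)*(d + 3)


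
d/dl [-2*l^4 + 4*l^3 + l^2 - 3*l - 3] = -8*l^3 + 12*l^2 + 2*l - 3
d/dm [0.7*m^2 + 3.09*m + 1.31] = 1.4*m + 3.09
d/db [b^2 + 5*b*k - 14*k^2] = 2*b + 5*k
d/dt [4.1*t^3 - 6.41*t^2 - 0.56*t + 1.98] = 12.3*t^2 - 12.82*t - 0.56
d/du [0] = 0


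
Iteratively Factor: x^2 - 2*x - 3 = (x + 1)*(x - 3)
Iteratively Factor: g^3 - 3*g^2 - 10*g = (g + 2)*(g^2 - 5*g) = g*(g + 2)*(g - 5)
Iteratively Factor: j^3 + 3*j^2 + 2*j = (j)*(j^2 + 3*j + 2) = j*(j + 1)*(j + 2)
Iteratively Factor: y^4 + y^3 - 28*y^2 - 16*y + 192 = (y + 4)*(y^3 - 3*y^2 - 16*y + 48) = (y + 4)^2*(y^2 - 7*y + 12) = (y - 3)*(y + 4)^2*(y - 4)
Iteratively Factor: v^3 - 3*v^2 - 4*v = (v - 4)*(v^2 + v) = (v - 4)*(v + 1)*(v)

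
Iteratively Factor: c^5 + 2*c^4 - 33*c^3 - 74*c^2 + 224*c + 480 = (c - 5)*(c^4 + 7*c^3 + 2*c^2 - 64*c - 96) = (c - 5)*(c + 4)*(c^3 + 3*c^2 - 10*c - 24) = (c - 5)*(c + 2)*(c + 4)*(c^2 + c - 12) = (c - 5)*(c + 2)*(c + 4)^2*(c - 3)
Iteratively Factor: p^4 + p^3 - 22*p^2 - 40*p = (p + 2)*(p^3 - p^2 - 20*p) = (p + 2)*(p + 4)*(p^2 - 5*p) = p*(p + 2)*(p + 4)*(p - 5)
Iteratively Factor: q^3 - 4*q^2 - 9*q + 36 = (q - 3)*(q^2 - q - 12) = (q - 4)*(q - 3)*(q + 3)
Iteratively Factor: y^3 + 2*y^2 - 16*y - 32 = (y - 4)*(y^2 + 6*y + 8) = (y - 4)*(y + 4)*(y + 2)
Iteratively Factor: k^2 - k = (k)*(k - 1)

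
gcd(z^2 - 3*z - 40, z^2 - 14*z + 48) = z - 8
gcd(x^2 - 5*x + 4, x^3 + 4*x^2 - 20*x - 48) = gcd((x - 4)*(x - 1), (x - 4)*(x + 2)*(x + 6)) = x - 4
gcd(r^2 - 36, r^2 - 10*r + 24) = r - 6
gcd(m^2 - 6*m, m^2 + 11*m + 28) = 1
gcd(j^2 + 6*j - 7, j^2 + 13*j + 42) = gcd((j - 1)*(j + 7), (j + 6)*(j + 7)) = j + 7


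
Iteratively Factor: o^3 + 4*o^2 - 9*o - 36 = (o + 3)*(o^2 + o - 12) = (o - 3)*(o + 3)*(o + 4)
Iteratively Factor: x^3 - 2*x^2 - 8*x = (x - 4)*(x^2 + 2*x) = x*(x - 4)*(x + 2)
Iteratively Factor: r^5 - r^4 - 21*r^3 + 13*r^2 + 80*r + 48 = (r + 4)*(r^4 - 5*r^3 - r^2 + 17*r + 12) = (r - 3)*(r + 4)*(r^3 - 2*r^2 - 7*r - 4) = (r - 3)*(r + 1)*(r + 4)*(r^2 - 3*r - 4) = (r - 4)*(r - 3)*(r + 1)*(r + 4)*(r + 1)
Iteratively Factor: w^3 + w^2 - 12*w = (w - 3)*(w^2 + 4*w) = w*(w - 3)*(w + 4)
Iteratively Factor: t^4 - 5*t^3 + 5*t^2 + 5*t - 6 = (t + 1)*(t^3 - 6*t^2 + 11*t - 6) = (t - 2)*(t + 1)*(t^2 - 4*t + 3) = (t - 2)*(t - 1)*(t + 1)*(t - 3)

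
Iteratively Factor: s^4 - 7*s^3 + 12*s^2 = (s)*(s^3 - 7*s^2 + 12*s) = s*(s - 3)*(s^2 - 4*s) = s^2*(s - 3)*(s - 4)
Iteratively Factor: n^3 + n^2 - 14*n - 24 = (n + 3)*(n^2 - 2*n - 8) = (n - 4)*(n + 3)*(n + 2)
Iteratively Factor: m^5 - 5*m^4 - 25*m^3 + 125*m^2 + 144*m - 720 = (m - 5)*(m^4 - 25*m^2 + 144) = (m - 5)*(m + 4)*(m^3 - 4*m^2 - 9*m + 36) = (m - 5)*(m + 3)*(m + 4)*(m^2 - 7*m + 12) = (m - 5)*(m - 4)*(m + 3)*(m + 4)*(m - 3)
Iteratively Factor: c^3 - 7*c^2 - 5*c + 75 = (c - 5)*(c^2 - 2*c - 15) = (c - 5)^2*(c + 3)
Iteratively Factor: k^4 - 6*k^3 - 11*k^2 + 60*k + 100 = (k - 5)*(k^3 - k^2 - 16*k - 20) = (k - 5)*(k + 2)*(k^2 - 3*k - 10) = (k - 5)^2*(k + 2)*(k + 2)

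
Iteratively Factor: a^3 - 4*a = (a)*(a^2 - 4) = a*(a - 2)*(a + 2)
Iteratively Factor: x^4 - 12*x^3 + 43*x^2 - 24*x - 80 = (x + 1)*(x^3 - 13*x^2 + 56*x - 80) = (x - 4)*(x + 1)*(x^2 - 9*x + 20) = (x - 4)^2*(x + 1)*(x - 5)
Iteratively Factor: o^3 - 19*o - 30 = (o + 3)*(o^2 - 3*o - 10) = (o + 2)*(o + 3)*(o - 5)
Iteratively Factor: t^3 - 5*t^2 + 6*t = (t - 2)*(t^2 - 3*t) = t*(t - 2)*(t - 3)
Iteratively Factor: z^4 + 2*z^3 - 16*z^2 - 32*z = (z - 4)*(z^3 + 6*z^2 + 8*z) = (z - 4)*(z + 4)*(z^2 + 2*z) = z*(z - 4)*(z + 4)*(z + 2)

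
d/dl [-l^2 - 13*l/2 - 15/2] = -2*l - 13/2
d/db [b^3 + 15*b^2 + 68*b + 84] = 3*b^2 + 30*b + 68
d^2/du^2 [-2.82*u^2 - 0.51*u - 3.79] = -5.64000000000000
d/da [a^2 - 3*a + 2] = 2*a - 3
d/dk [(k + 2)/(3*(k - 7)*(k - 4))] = (-k^2 - 4*k + 50)/(3*(k^4 - 22*k^3 + 177*k^2 - 616*k + 784))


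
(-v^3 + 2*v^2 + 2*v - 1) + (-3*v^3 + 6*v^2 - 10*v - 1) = -4*v^3 + 8*v^2 - 8*v - 2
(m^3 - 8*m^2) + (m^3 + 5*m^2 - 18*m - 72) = 2*m^3 - 3*m^2 - 18*m - 72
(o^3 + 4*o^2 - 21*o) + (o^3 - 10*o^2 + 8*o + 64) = 2*o^3 - 6*o^2 - 13*o + 64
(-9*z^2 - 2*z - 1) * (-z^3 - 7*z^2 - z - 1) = 9*z^5 + 65*z^4 + 24*z^3 + 18*z^2 + 3*z + 1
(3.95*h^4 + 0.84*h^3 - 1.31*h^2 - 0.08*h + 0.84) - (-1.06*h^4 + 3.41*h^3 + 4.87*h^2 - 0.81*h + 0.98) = 5.01*h^4 - 2.57*h^3 - 6.18*h^2 + 0.73*h - 0.14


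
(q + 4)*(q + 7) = q^2 + 11*q + 28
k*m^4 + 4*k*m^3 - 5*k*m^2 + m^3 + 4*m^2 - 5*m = m*(m - 1)*(m + 5)*(k*m + 1)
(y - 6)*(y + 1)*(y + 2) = y^3 - 3*y^2 - 16*y - 12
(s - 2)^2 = s^2 - 4*s + 4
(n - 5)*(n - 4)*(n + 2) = n^3 - 7*n^2 + 2*n + 40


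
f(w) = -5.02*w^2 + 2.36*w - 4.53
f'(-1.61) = 18.52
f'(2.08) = -18.52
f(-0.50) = -6.96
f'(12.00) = -118.12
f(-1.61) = -21.34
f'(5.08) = -48.64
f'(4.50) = -42.82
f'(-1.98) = 22.24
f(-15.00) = -1169.43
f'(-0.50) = 7.38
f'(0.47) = -2.36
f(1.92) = -18.50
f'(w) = 2.36 - 10.04*w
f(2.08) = -21.34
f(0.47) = -4.53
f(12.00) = -699.09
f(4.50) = -95.56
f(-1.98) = -28.88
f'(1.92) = -16.92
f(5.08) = -122.09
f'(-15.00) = 152.96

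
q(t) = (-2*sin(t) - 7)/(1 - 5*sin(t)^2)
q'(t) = -2*cos(t)/(1 - 5*sin(t)^2) + 10*(-2*sin(t) - 7)*sin(t)*cos(t)/(1 - 5*sin(t)^2)^2 = 2*(-35*sin(t) + 5*cos(t)^2 - 6)*cos(t)/(5*sin(t)^2 - 1)^2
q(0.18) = -8.76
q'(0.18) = -20.72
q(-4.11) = 3.61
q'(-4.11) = 6.57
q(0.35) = -18.65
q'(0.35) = -150.33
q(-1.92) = 1.50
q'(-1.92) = -1.61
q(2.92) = -9.81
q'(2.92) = 30.30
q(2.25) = 4.22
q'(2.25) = 9.56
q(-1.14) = 1.66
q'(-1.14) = 2.28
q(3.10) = -7.14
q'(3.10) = 5.01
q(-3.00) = -7.46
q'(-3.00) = -9.38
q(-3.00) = -7.46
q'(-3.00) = -9.38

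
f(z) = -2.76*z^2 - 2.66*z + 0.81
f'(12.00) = -68.90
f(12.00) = -428.55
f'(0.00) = -2.66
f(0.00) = 0.81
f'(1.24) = -9.50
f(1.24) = -6.73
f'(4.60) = -28.05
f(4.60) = -69.83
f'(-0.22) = -1.45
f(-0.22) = 1.26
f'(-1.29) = 4.46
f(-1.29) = -0.35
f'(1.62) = -11.60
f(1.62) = -10.74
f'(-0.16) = -1.78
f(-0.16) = 1.16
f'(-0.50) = 0.10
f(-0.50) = 1.45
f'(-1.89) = 7.77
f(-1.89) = -4.02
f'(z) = -5.52*z - 2.66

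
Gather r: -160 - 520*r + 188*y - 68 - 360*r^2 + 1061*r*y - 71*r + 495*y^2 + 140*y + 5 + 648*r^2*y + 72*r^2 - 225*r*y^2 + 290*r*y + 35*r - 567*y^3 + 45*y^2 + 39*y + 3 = r^2*(648*y - 288) + r*(-225*y^2 + 1351*y - 556) - 567*y^3 + 540*y^2 + 367*y - 220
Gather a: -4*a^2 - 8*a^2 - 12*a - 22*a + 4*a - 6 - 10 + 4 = -12*a^2 - 30*a - 12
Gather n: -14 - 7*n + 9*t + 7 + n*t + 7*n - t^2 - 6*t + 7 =n*t - t^2 + 3*t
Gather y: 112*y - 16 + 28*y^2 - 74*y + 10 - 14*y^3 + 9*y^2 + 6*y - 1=-14*y^3 + 37*y^2 + 44*y - 7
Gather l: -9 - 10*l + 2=-10*l - 7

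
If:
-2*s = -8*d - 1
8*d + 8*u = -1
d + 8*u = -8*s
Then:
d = -3/25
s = 1/50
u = -1/200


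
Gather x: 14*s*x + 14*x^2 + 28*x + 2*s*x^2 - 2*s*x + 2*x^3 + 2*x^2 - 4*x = 2*x^3 + x^2*(2*s + 16) + x*(12*s + 24)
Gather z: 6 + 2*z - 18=2*z - 12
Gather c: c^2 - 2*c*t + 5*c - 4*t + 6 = c^2 + c*(5 - 2*t) - 4*t + 6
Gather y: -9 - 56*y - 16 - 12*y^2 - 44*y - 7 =-12*y^2 - 100*y - 32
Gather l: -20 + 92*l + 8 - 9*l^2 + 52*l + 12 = -9*l^2 + 144*l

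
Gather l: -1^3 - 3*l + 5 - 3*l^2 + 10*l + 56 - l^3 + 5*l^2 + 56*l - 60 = -l^3 + 2*l^2 + 63*l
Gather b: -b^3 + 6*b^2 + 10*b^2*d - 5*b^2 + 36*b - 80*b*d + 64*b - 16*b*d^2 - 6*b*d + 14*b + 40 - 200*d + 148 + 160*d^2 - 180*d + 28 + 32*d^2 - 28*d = -b^3 + b^2*(10*d + 1) + b*(-16*d^2 - 86*d + 114) + 192*d^2 - 408*d + 216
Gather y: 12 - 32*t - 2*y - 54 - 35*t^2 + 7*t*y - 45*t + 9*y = -35*t^2 - 77*t + y*(7*t + 7) - 42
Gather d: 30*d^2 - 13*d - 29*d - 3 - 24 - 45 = 30*d^2 - 42*d - 72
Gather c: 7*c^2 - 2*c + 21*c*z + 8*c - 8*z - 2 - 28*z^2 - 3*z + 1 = 7*c^2 + c*(21*z + 6) - 28*z^2 - 11*z - 1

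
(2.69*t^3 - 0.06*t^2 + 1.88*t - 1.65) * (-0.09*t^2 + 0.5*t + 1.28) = -0.2421*t^5 + 1.3504*t^4 + 3.244*t^3 + 1.0117*t^2 + 1.5814*t - 2.112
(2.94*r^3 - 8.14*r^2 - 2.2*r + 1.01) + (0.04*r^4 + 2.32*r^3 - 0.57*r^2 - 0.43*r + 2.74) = 0.04*r^4 + 5.26*r^3 - 8.71*r^2 - 2.63*r + 3.75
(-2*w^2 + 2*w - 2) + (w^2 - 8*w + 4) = -w^2 - 6*w + 2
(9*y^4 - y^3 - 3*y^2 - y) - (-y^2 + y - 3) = 9*y^4 - y^3 - 2*y^2 - 2*y + 3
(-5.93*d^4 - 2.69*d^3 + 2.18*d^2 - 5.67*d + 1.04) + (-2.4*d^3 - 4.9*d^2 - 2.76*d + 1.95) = -5.93*d^4 - 5.09*d^3 - 2.72*d^2 - 8.43*d + 2.99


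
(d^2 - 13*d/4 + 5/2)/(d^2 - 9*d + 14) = (d - 5/4)/(d - 7)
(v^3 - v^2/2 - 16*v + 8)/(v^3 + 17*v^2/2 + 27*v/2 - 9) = (v^2 - 16)/(v^2 + 9*v + 18)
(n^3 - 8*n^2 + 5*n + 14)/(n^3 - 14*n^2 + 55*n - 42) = (n^2 - n - 2)/(n^2 - 7*n + 6)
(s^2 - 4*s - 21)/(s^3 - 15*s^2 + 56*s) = (s + 3)/(s*(s - 8))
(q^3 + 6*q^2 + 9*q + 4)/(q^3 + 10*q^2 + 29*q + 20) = (q + 1)/(q + 5)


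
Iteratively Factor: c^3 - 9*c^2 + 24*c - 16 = (c - 1)*(c^2 - 8*c + 16) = (c - 4)*(c - 1)*(c - 4)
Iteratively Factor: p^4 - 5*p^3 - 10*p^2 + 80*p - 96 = (p + 4)*(p^3 - 9*p^2 + 26*p - 24) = (p - 4)*(p + 4)*(p^2 - 5*p + 6) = (p - 4)*(p - 2)*(p + 4)*(p - 3)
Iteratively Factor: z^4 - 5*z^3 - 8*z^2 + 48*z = (z - 4)*(z^3 - z^2 - 12*z) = (z - 4)^2*(z^2 + 3*z) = (z - 4)^2*(z + 3)*(z)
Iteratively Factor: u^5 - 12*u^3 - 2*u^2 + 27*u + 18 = (u + 1)*(u^4 - u^3 - 11*u^2 + 9*u + 18) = (u - 3)*(u + 1)*(u^3 + 2*u^2 - 5*u - 6) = (u - 3)*(u + 1)*(u + 3)*(u^2 - u - 2) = (u - 3)*(u - 2)*(u + 1)*(u + 3)*(u + 1)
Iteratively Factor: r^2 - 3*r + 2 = (r - 1)*(r - 2)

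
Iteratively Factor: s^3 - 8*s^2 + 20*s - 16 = (s - 2)*(s^2 - 6*s + 8) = (s - 4)*(s - 2)*(s - 2)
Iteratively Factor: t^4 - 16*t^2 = (t - 4)*(t^3 + 4*t^2) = t*(t - 4)*(t^2 + 4*t) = t^2*(t - 4)*(t + 4)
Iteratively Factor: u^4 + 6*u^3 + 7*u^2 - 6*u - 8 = (u + 2)*(u^3 + 4*u^2 - u - 4) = (u - 1)*(u + 2)*(u^2 + 5*u + 4) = (u - 1)*(u + 1)*(u + 2)*(u + 4)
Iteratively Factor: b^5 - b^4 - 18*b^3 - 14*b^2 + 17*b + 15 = (b - 5)*(b^4 + 4*b^3 + 2*b^2 - 4*b - 3) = (b - 5)*(b + 1)*(b^3 + 3*b^2 - b - 3) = (b - 5)*(b + 1)^2*(b^2 + 2*b - 3) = (b - 5)*(b + 1)^2*(b + 3)*(b - 1)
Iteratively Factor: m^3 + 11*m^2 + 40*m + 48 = (m + 4)*(m^2 + 7*m + 12) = (m + 4)^2*(m + 3)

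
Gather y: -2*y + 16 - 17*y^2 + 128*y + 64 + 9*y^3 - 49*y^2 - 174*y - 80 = 9*y^3 - 66*y^2 - 48*y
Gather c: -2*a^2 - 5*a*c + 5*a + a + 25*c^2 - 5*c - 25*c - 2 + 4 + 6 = -2*a^2 + 6*a + 25*c^2 + c*(-5*a - 30) + 8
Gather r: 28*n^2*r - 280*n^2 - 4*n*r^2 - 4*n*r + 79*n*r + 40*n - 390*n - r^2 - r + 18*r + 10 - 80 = -280*n^2 - 350*n + r^2*(-4*n - 1) + r*(28*n^2 + 75*n + 17) - 70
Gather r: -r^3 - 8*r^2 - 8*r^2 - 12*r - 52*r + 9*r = -r^3 - 16*r^2 - 55*r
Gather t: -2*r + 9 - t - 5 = -2*r - t + 4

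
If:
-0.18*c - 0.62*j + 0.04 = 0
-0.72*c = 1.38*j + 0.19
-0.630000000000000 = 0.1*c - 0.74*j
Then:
No Solution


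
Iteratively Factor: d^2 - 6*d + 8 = (d - 4)*(d - 2)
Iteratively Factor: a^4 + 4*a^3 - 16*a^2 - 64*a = (a - 4)*(a^3 + 8*a^2 + 16*a) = (a - 4)*(a + 4)*(a^2 + 4*a) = a*(a - 4)*(a + 4)*(a + 4)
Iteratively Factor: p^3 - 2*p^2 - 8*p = (p)*(p^2 - 2*p - 8) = p*(p + 2)*(p - 4)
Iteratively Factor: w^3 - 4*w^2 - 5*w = (w)*(w^2 - 4*w - 5) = w*(w + 1)*(w - 5)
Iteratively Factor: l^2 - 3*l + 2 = (l - 1)*(l - 2)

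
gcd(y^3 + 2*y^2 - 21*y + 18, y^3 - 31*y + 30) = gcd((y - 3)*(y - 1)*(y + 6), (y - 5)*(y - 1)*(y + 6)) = y^2 + 5*y - 6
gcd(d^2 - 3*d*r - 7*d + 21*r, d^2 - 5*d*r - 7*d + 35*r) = d - 7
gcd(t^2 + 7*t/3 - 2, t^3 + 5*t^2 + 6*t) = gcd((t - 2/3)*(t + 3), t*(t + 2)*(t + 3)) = t + 3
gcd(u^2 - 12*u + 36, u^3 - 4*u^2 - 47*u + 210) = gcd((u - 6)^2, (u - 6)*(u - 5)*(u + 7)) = u - 6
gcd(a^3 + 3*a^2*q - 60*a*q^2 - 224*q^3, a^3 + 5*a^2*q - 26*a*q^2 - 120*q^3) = a + 4*q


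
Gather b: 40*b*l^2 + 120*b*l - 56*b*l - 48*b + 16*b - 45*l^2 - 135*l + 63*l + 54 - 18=b*(40*l^2 + 64*l - 32) - 45*l^2 - 72*l + 36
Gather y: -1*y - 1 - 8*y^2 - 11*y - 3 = -8*y^2 - 12*y - 4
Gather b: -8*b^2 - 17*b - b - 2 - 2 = -8*b^2 - 18*b - 4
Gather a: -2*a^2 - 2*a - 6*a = -2*a^2 - 8*a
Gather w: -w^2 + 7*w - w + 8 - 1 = -w^2 + 6*w + 7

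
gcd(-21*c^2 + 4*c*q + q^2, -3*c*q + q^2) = -3*c + q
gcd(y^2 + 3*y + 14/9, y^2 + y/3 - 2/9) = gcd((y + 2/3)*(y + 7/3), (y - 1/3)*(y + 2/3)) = y + 2/3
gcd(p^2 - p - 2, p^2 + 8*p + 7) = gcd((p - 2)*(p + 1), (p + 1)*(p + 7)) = p + 1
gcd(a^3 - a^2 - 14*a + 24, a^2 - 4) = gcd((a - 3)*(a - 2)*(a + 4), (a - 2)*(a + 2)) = a - 2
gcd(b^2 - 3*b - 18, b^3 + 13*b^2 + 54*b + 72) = b + 3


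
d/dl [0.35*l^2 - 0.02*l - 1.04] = 0.7*l - 0.02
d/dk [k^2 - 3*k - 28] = 2*k - 3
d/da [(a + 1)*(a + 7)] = 2*a + 8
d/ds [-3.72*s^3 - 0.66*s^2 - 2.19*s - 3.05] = -11.16*s^2 - 1.32*s - 2.19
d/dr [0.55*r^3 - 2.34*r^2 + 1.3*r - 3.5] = 1.65*r^2 - 4.68*r + 1.3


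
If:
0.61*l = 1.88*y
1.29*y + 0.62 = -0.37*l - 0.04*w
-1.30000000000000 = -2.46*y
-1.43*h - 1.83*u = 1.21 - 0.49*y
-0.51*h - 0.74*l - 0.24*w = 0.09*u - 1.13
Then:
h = 25.92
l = 1.63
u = -20.78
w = -47.61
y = 0.53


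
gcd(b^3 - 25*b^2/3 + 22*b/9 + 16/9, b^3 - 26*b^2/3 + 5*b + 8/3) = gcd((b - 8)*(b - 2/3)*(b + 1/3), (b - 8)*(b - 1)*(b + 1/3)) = b^2 - 23*b/3 - 8/3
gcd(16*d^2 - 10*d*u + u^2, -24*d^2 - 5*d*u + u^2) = -8*d + u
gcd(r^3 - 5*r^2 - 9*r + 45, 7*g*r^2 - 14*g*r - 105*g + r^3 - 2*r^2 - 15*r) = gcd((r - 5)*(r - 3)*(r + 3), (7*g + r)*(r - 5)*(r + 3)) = r^2 - 2*r - 15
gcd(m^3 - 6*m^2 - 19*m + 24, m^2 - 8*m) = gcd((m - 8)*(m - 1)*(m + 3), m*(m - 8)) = m - 8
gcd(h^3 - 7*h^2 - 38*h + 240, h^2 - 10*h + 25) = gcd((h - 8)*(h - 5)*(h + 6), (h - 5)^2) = h - 5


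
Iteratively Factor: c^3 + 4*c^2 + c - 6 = (c + 2)*(c^2 + 2*c - 3) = (c + 2)*(c + 3)*(c - 1)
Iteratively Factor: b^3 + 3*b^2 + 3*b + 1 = (b + 1)*(b^2 + 2*b + 1) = (b + 1)^2*(b + 1)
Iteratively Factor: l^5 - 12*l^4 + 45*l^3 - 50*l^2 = (l)*(l^4 - 12*l^3 + 45*l^2 - 50*l) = l*(l - 5)*(l^3 - 7*l^2 + 10*l) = l*(l - 5)^2*(l^2 - 2*l) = l^2*(l - 5)^2*(l - 2)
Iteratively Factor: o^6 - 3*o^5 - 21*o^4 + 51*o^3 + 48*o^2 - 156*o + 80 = (o - 5)*(o^5 + 2*o^4 - 11*o^3 - 4*o^2 + 28*o - 16) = (o - 5)*(o - 2)*(o^4 + 4*o^3 - 3*o^2 - 10*o + 8) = (o - 5)*(o - 2)*(o + 4)*(o^3 - 3*o + 2) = (o - 5)*(o - 2)*(o - 1)*(o + 4)*(o^2 + o - 2) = (o - 5)*(o - 2)*(o - 1)*(o + 2)*(o + 4)*(o - 1)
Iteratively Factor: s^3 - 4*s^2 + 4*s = (s - 2)*(s^2 - 2*s) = s*(s - 2)*(s - 2)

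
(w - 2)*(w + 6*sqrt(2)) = w^2 - 2*w + 6*sqrt(2)*w - 12*sqrt(2)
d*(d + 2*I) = d^2 + 2*I*d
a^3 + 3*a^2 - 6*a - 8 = (a - 2)*(a + 1)*(a + 4)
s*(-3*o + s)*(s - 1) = -3*o*s^2 + 3*o*s + s^3 - s^2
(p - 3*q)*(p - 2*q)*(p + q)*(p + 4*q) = p^4 - 15*p^2*q^2 + 10*p*q^3 + 24*q^4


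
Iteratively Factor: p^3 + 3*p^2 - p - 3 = (p + 1)*(p^2 + 2*p - 3) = (p + 1)*(p + 3)*(p - 1)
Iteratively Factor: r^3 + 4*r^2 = (r + 4)*(r^2) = r*(r + 4)*(r)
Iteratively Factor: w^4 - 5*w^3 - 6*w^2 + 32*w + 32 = (w - 4)*(w^3 - w^2 - 10*w - 8) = (w - 4)^2*(w^2 + 3*w + 2) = (w - 4)^2*(w + 2)*(w + 1)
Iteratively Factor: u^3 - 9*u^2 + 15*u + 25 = (u - 5)*(u^2 - 4*u - 5) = (u - 5)*(u + 1)*(u - 5)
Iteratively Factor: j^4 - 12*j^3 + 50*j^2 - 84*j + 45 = (j - 3)*(j^3 - 9*j^2 + 23*j - 15) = (j - 3)*(j - 1)*(j^2 - 8*j + 15) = (j - 3)^2*(j - 1)*(j - 5)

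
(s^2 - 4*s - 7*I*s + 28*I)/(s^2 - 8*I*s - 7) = (s - 4)/(s - I)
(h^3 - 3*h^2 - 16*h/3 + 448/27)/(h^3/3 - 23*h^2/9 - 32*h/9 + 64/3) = (3*h^2 - h - 56/3)/(h^2 - 5*h - 24)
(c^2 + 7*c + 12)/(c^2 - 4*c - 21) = (c + 4)/(c - 7)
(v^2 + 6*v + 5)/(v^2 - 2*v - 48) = (v^2 + 6*v + 5)/(v^2 - 2*v - 48)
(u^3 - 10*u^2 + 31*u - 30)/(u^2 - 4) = (u^2 - 8*u + 15)/(u + 2)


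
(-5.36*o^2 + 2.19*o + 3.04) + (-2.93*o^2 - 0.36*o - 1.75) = -8.29*o^2 + 1.83*o + 1.29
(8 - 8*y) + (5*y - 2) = 6 - 3*y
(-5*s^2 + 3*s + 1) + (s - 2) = -5*s^2 + 4*s - 1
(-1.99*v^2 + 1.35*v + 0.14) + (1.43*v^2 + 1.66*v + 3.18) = -0.56*v^2 + 3.01*v + 3.32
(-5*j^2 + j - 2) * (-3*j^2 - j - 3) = 15*j^4 + 2*j^3 + 20*j^2 - j + 6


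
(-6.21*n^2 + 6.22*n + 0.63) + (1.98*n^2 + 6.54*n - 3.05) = -4.23*n^2 + 12.76*n - 2.42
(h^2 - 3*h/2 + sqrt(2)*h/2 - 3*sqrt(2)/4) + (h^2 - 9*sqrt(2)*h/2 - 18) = 2*h^2 - 4*sqrt(2)*h - 3*h/2 - 18 - 3*sqrt(2)/4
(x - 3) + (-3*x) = -2*x - 3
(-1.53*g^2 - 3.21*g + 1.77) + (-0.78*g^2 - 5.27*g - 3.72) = -2.31*g^2 - 8.48*g - 1.95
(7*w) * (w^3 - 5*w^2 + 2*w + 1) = 7*w^4 - 35*w^3 + 14*w^2 + 7*w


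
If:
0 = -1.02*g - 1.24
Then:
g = -1.22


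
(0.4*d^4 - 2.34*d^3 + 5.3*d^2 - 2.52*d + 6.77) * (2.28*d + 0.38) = 0.912*d^5 - 5.1832*d^4 + 11.1948*d^3 - 3.7316*d^2 + 14.478*d + 2.5726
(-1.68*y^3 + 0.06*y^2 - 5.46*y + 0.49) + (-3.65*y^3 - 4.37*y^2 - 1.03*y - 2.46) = -5.33*y^3 - 4.31*y^2 - 6.49*y - 1.97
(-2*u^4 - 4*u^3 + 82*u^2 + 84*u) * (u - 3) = -2*u^5 + 2*u^4 + 94*u^3 - 162*u^2 - 252*u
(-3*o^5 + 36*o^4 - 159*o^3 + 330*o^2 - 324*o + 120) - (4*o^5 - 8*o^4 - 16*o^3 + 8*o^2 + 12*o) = -7*o^5 + 44*o^4 - 143*o^3 + 322*o^2 - 336*o + 120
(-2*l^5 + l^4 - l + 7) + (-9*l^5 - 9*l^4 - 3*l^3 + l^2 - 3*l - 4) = -11*l^5 - 8*l^4 - 3*l^3 + l^2 - 4*l + 3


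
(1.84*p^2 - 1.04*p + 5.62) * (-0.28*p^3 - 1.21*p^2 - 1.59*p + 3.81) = -0.5152*p^5 - 1.9352*p^4 - 3.2408*p^3 + 1.8638*p^2 - 12.8982*p + 21.4122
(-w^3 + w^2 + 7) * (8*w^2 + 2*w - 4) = -8*w^5 + 6*w^4 + 6*w^3 + 52*w^2 + 14*w - 28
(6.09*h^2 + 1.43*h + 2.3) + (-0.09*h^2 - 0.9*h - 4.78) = 6.0*h^2 + 0.53*h - 2.48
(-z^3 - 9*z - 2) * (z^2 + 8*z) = -z^5 - 8*z^4 - 9*z^3 - 74*z^2 - 16*z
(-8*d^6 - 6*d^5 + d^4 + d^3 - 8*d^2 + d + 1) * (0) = 0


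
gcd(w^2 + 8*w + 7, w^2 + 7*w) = w + 7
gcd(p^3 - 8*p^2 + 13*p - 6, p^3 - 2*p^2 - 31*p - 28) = 1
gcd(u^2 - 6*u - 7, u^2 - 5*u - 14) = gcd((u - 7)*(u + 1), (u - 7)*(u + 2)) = u - 7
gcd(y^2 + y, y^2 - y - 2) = y + 1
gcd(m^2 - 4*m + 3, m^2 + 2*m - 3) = m - 1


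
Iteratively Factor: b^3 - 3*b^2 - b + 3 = (b + 1)*(b^2 - 4*b + 3) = (b - 3)*(b + 1)*(b - 1)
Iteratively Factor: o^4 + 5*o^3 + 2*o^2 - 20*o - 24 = (o + 2)*(o^3 + 3*o^2 - 4*o - 12) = (o - 2)*(o + 2)*(o^2 + 5*o + 6) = (o - 2)*(o + 2)*(o + 3)*(o + 2)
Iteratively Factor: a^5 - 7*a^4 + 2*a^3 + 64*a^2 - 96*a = (a + 3)*(a^4 - 10*a^3 + 32*a^2 - 32*a) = (a - 2)*(a + 3)*(a^3 - 8*a^2 + 16*a) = (a - 4)*(a - 2)*(a + 3)*(a^2 - 4*a) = (a - 4)^2*(a - 2)*(a + 3)*(a)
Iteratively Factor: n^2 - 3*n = (n - 3)*(n)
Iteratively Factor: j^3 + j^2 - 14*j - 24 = (j + 2)*(j^2 - j - 12) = (j + 2)*(j + 3)*(j - 4)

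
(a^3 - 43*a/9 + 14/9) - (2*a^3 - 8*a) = -a^3 + 29*a/9 + 14/9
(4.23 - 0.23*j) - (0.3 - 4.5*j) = 4.27*j + 3.93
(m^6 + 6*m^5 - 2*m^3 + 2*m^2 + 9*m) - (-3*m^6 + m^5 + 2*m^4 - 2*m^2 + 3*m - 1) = 4*m^6 + 5*m^5 - 2*m^4 - 2*m^3 + 4*m^2 + 6*m + 1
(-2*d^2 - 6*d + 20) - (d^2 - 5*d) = -3*d^2 - d + 20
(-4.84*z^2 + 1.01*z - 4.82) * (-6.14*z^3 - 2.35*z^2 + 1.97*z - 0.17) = 29.7176*z^5 + 5.1726*z^4 + 17.6865*z^3 + 14.1395*z^2 - 9.6671*z + 0.8194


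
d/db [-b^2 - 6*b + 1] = -2*b - 6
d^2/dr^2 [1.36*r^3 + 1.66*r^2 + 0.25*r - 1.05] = 8.16*r + 3.32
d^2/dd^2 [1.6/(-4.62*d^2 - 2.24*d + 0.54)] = (68.30208*d^2 + 33.11616*d - 1.6*(9.24*d + 2.24)*(18.48*d + 4.48) - 7.98336)/(4.62*d^2 + 2.24*d - 0.54)^3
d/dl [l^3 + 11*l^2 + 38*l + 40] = 3*l^2 + 22*l + 38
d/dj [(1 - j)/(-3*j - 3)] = 2/(3*(j + 1)^2)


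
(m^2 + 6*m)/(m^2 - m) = (m + 6)/(m - 1)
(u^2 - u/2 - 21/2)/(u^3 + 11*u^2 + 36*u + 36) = (u - 7/2)/(u^2 + 8*u + 12)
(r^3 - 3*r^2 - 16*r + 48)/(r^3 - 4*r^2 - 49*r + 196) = (r^2 + r - 12)/(r^2 - 49)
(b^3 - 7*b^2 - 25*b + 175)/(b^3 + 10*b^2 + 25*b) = (b^2 - 12*b + 35)/(b*(b + 5))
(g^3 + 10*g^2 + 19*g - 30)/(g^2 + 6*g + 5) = (g^2 + 5*g - 6)/(g + 1)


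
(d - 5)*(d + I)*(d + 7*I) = d^3 - 5*d^2 + 8*I*d^2 - 7*d - 40*I*d + 35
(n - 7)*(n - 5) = n^2 - 12*n + 35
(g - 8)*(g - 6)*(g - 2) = g^3 - 16*g^2 + 76*g - 96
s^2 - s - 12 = (s - 4)*(s + 3)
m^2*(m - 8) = m^3 - 8*m^2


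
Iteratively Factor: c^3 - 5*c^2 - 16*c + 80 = (c + 4)*(c^2 - 9*c + 20) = (c - 5)*(c + 4)*(c - 4)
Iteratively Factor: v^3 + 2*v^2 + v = (v)*(v^2 + 2*v + 1) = v*(v + 1)*(v + 1)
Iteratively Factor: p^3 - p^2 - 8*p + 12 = (p - 2)*(p^2 + p - 6) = (p - 2)*(p + 3)*(p - 2)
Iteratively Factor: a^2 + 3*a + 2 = (a + 1)*(a + 2)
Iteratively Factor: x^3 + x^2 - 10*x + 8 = (x + 4)*(x^2 - 3*x + 2) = (x - 2)*(x + 4)*(x - 1)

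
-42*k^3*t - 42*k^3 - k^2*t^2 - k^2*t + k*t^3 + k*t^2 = (-7*k + t)*(6*k + t)*(k*t + k)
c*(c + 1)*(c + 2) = c^3 + 3*c^2 + 2*c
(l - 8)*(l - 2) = l^2 - 10*l + 16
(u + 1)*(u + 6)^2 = u^3 + 13*u^2 + 48*u + 36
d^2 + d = d*(d + 1)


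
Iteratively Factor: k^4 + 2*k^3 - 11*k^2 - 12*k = (k)*(k^3 + 2*k^2 - 11*k - 12) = k*(k - 3)*(k^2 + 5*k + 4) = k*(k - 3)*(k + 1)*(k + 4)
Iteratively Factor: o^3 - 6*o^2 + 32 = (o - 4)*(o^2 - 2*o - 8) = (o - 4)*(o + 2)*(o - 4)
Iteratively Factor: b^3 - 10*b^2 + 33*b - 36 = (b - 4)*(b^2 - 6*b + 9) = (b - 4)*(b - 3)*(b - 3)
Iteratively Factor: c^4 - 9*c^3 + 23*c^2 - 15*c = (c - 1)*(c^3 - 8*c^2 + 15*c) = (c - 3)*(c - 1)*(c^2 - 5*c) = c*(c - 3)*(c - 1)*(c - 5)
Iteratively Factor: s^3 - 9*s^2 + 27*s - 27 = (s - 3)*(s^2 - 6*s + 9) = (s - 3)^2*(s - 3)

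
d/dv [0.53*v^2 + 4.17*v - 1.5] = 1.06*v + 4.17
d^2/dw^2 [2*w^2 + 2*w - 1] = 4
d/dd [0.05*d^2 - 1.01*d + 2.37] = 0.1*d - 1.01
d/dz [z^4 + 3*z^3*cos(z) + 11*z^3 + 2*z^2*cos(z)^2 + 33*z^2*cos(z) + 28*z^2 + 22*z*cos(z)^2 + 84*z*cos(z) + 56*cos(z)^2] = -3*z^3*sin(z) + 4*z^3 - 33*z^2*sin(z) - 2*z^2*sin(2*z) + 9*z^2*cos(z) + 33*z^2 - 84*z*sin(z) - 22*z*sin(2*z) + 4*z*cos(z)^2 + 66*z*cos(z) + 56*z - 56*sin(2*z) + 22*cos(z)^2 + 84*cos(z)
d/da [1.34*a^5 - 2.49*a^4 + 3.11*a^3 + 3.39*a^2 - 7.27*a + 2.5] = 6.7*a^4 - 9.96*a^3 + 9.33*a^2 + 6.78*a - 7.27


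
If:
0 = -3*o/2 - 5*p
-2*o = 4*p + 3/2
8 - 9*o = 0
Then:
No Solution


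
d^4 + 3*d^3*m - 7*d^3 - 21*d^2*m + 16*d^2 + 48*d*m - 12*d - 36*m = (d - 3)*(d - 2)^2*(d + 3*m)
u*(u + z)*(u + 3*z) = u^3 + 4*u^2*z + 3*u*z^2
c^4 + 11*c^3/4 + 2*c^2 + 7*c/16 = c*(c + 1/2)^2*(c + 7/4)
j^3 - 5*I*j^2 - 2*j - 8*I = (j - 4*I)*(j - 2*I)*(j + I)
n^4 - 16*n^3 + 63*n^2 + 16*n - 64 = (n - 8)^2*(n - 1)*(n + 1)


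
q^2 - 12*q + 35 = (q - 7)*(q - 5)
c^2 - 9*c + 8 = (c - 8)*(c - 1)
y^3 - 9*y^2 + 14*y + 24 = (y - 6)*(y - 4)*(y + 1)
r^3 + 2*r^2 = r^2*(r + 2)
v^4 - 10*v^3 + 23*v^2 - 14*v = v*(v - 7)*(v - 2)*(v - 1)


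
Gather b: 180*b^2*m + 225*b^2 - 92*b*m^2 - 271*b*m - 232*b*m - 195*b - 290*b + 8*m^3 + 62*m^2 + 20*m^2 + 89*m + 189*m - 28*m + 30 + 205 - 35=b^2*(180*m + 225) + b*(-92*m^2 - 503*m - 485) + 8*m^3 + 82*m^2 + 250*m + 200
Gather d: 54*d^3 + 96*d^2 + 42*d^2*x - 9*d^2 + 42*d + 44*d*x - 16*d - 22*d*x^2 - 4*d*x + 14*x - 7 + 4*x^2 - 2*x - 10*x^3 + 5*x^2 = 54*d^3 + d^2*(42*x + 87) + d*(-22*x^2 + 40*x + 26) - 10*x^3 + 9*x^2 + 12*x - 7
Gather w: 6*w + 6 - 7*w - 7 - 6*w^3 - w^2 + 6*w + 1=-6*w^3 - w^2 + 5*w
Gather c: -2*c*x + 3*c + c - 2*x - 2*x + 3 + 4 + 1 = c*(4 - 2*x) - 4*x + 8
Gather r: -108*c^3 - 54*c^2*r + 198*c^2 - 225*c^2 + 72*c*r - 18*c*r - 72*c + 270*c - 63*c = -108*c^3 - 27*c^2 + 135*c + r*(-54*c^2 + 54*c)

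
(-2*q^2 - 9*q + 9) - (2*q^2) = -4*q^2 - 9*q + 9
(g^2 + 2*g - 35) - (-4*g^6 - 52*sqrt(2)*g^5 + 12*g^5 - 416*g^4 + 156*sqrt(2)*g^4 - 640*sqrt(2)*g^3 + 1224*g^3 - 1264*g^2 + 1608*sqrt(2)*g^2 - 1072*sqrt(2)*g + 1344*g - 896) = 4*g^6 - 12*g^5 + 52*sqrt(2)*g^5 - 156*sqrt(2)*g^4 + 416*g^4 - 1224*g^3 + 640*sqrt(2)*g^3 - 1608*sqrt(2)*g^2 + 1265*g^2 - 1342*g + 1072*sqrt(2)*g + 861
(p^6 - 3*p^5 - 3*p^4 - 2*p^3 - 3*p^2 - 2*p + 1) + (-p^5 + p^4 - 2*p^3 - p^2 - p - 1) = p^6 - 4*p^5 - 2*p^4 - 4*p^3 - 4*p^2 - 3*p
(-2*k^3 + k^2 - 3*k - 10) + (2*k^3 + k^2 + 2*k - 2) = 2*k^2 - k - 12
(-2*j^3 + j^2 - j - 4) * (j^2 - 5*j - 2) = -2*j^5 + 11*j^4 - 2*j^3 - j^2 + 22*j + 8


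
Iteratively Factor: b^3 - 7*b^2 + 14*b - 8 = (b - 4)*(b^2 - 3*b + 2) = (b - 4)*(b - 2)*(b - 1)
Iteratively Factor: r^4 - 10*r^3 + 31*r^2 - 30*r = (r - 5)*(r^3 - 5*r^2 + 6*r) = (r - 5)*(r - 3)*(r^2 - 2*r) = (r - 5)*(r - 3)*(r - 2)*(r)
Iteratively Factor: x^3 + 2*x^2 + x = (x + 1)*(x^2 + x) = x*(x + 1)*(x + 1)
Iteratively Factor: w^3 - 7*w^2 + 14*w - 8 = (w - 2)*(w^2 - 5*w + 4) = (w - 4)*(w - 2)*(w - 1)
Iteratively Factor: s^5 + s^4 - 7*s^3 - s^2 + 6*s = (s + 3)*(s^4 - 2*s^3 - s^2 + 2*s) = (s + 1)*(s + 3)*(s^3 - 3*s^2 + 2*s) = s*(s + 1)*(s + 3)*(s^2 - 3*s + 2) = s*(s - 1)*(s + 1)*(s + 3)*(s - 2)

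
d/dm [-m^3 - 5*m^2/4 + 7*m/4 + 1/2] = -3*m^2 - 5*m/2 + 7/4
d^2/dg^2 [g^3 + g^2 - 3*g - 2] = 6*g + 2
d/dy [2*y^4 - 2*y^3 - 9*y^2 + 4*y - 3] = 8*y^3 - 6*y^2 - 18*y + 4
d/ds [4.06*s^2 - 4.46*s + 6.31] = 8.12*s - 4.46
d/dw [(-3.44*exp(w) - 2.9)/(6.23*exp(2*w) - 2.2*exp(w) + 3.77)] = (21.4312*exp(2*w) + 36.134*exp(w) - 19.3488)*exp(w)/(38.8129*exp(4*w) - 27.412*exp(3*w) + 51.8142*exp(2*w) - 16.588*exp(w) + 14.2129)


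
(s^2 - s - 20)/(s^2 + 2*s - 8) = (s - 5)/(s - 2)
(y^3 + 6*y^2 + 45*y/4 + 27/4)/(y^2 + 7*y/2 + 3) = (2*y^2 + 9*y + 9)/(2*(y + 2))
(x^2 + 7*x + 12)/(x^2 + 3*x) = (x + 4)/x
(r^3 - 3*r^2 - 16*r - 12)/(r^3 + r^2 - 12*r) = (r^3 - 3*r^2 - 16*r - 12)/(r*(r^2 + r - 12))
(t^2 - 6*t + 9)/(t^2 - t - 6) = (t - 3)/(t + 2)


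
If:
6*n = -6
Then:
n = -1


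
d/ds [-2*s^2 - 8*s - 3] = -4*s - 8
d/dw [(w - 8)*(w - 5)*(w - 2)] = 3*w^2 - 30*w + 66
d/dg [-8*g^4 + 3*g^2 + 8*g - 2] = -32*g^3 + 6*g + 8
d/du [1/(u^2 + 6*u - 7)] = 2*(-u - 3)/(u^2 + 6*u - 7)^2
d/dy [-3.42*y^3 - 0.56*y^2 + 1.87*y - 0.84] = -10.26*y^2 - 1.12*y + 1.87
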